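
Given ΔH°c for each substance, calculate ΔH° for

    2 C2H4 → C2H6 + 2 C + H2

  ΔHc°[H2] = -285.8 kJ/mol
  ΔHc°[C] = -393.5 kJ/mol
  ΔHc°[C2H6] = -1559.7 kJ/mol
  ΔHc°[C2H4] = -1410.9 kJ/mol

ΔH° = -189.3 kJ/mol

Using ΔH = Σ nΔHc°(reactants) − Σ nΔHc°(products):
= [2·(-1410.9)] − [1·(-1559.7) + 2·(-393.5) + 1·(-285.8)]
= -189.3 kJ/mol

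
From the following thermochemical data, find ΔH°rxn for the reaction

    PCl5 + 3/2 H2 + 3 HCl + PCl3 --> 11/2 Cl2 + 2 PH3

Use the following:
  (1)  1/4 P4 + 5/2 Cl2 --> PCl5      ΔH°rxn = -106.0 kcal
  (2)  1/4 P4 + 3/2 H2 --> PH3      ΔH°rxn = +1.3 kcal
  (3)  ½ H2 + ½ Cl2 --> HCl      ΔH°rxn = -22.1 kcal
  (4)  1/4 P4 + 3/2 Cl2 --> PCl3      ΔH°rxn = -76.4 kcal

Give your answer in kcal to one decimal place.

(1) reversed: +106.0 kcal
(2) × 2: (2)·(+1.3) = +2.6 kcal
(3) reversed and × 3: (-3)·(-22.1) = +66.3 kcal
(4) reversed: +76.4 kcal
Since enthalpy is a state function, ΔH°rxn = (-1)·(-106.0) + (2)·(+1.3) + (-3)·(-22.1) + (-1)·(-76.4) = 251.3 kcal

ΔH°rxn = 251.3 kcal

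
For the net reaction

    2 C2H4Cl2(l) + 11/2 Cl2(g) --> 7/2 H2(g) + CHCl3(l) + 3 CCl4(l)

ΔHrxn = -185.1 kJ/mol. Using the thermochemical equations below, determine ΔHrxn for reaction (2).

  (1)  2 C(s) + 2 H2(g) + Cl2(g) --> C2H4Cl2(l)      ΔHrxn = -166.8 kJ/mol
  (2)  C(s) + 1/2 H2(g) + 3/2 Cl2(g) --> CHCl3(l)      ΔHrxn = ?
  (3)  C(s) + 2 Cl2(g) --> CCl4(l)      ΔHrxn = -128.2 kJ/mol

(1) reversed and × 2: (-2)·(-166.8) = +333.6 kJ/mol
(2) as written: contributes x
(3) × 3: (3)·(-128.2) = -384.6 kJ/mol
-185.1 = (+333.6) + (-384.6) + x
x = (-185.1 − (-51.0)) / (1) = -134.1 kJ/mol

ΔHrxn = -134.1 kJ/mol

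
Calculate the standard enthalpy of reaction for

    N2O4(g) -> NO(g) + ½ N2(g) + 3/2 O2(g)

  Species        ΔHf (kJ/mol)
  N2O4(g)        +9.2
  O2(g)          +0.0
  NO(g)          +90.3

ΔH° = 81.1 kJ/mol

Products: 1·(+90.3) + 1/2·(+0.0) + 3/2·(+0.0) = +90.3
Reactants: 1·(+9.2) = +9.2
ΔH° = (+90.3) − (+9.2) = 81.1 kJ/mol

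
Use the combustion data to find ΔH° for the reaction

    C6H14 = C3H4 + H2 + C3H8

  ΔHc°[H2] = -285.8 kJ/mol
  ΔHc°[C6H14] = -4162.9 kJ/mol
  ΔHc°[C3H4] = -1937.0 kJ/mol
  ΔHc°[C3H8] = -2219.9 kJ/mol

Using ΔH = Σ nΔHc°(reactants) − Σ nΔHc°(products):
= [1·(-4162.9)] − [1·(-1937.0) + 1·(-285.8) + 1·(-2219.9)]
= 279.8 kJ/mol

ΔH° = 279.8 kJ/mol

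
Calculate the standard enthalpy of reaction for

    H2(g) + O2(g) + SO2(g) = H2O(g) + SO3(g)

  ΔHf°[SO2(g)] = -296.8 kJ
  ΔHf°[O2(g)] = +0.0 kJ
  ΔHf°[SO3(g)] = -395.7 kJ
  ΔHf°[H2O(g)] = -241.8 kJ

Products: 1·(-241.8) + 1·(-395.7) = -637.5
Reactants: 1·(+0.0) + 1·(+0.0) + 1·(-296.8) = -296.8
ΔHrxn = (-637.5) − (-296.8) = -340.7 kJ

ΔHrxn = -340.7 kJ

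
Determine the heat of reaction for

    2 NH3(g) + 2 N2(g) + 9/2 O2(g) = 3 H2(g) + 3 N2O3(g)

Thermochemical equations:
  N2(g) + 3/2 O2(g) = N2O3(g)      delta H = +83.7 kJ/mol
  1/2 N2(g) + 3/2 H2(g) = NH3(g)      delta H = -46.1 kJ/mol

equation 1 × 3: (3)·(+83.7) = +251.1 kJ/mol
equation 2 reversed and × 2: (-2)·(-46.1) = +92.2 kJ/mol
delta H = (3)·(+83.7) + (-2)·(-46.1) = 343.3 kJ/mol

delta H = 343.3 kJ/mol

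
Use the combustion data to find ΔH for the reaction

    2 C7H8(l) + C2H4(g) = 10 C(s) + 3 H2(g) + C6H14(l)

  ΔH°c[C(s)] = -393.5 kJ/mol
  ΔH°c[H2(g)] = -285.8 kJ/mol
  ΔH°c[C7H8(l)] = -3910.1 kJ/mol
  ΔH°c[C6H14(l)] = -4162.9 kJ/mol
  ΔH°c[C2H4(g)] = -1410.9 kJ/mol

ΔH = -275.8 kJ/mol

With combustion enthalpies, reactants minus products:
= [2·(-3910.1) + 1·(-1410.9)] − [10·(-393.5) + 3·(-285.8) + 1·(-4162.9)]
= -275.8 kJ/mol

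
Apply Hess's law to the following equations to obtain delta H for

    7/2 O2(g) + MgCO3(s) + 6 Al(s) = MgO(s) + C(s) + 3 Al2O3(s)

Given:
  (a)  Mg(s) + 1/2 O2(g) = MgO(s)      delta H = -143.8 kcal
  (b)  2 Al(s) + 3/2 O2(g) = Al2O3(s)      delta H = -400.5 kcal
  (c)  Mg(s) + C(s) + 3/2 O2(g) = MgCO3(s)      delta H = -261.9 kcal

delta H = -1083.4 kcal

(a) as written: -143.8 kcal
(b) × 3: (3)·(-400.5) = -1201.5 kcal
(c) reversed: +261.9 kcal
By Hess's law, delta H = (1)·(-143.8) + (3)·(-400.5) + (-1)·(-261.9) = -1083.4 kcal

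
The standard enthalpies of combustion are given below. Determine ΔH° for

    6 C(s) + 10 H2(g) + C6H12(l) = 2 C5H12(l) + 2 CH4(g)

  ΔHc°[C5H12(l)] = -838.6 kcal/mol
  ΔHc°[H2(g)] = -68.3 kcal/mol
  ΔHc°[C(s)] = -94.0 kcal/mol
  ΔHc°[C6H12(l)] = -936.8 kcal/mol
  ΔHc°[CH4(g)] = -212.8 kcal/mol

ΔH° = -81.0 kcal/mol

With combustion enthalpies, reactants minus products:
= [6·(-94.0) + 10·(-68.3) + 1·(-936.8)] − [2·(-838.6) + 2·(-212.8)]
= -81.0 kcal/mol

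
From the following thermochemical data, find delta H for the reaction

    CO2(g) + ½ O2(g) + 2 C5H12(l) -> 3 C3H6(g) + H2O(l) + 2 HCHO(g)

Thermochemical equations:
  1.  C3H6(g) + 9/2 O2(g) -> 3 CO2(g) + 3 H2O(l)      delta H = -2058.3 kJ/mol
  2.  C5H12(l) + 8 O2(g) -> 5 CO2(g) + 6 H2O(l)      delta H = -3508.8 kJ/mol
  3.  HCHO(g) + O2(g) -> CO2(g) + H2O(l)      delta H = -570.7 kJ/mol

eq. 1 reversed and × 3 (C3H6(g) must end up as a product; ×3 to match 3 C3H6(g) in the target): (-3)·(-2058.3) = +6174.9 kJ/mol
eq. 2 × 2 (×2 to match 2 C5H12(l) in the target): (2)·(-3508.8) = -7017.6 kJ/mol
eq. 3 reversed and × 2 (reverse to put HCHO(g) on the product side; ×2 to match 2 HCHO(g) in the target): (-2)·(-570.7) = +1141.4 kJ/mol
Since enthalpy is a state function, delta H = (-3)·(-2058.3) + (2)·(-3508.8) + (-2)·(-570.7) = 298.7 kJ/mol

delta H = 298.7 kJ/mol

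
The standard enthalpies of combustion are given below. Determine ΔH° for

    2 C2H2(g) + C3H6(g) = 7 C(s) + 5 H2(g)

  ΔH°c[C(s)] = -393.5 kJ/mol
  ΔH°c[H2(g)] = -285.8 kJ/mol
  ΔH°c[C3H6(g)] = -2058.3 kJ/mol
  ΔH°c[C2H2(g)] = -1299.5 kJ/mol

Using ΔH = Σ nΔHc°(reactants) − Σ nΔHc°(products):
= [2·(-1299.5) + 1·(-2058.3)] − [7·(-393.5) + 5·(-285.8)]
= -473.8 kJ/mol

ΔH° = -473.8 kJ/mol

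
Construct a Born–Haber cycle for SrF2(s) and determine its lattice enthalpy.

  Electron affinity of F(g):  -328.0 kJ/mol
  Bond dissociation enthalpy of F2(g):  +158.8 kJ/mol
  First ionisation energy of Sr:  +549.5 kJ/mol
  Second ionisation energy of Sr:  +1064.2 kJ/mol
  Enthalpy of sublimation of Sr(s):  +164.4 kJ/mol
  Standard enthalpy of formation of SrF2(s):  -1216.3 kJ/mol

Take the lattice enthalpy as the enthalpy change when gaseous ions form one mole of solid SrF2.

U = -2497.2 kJ/mol

ΔHf° = 1·ΔHsub + 1·(ΣIE) + 1·D(F2) + 2·EA + U
-1216.3 = 1·(+164.4) + 1·(+1613.7) + 1·(+158.8) + 2·(-328.0) + U
U = -1216.3 − (+1280.9) = -2497.2 kJ/mol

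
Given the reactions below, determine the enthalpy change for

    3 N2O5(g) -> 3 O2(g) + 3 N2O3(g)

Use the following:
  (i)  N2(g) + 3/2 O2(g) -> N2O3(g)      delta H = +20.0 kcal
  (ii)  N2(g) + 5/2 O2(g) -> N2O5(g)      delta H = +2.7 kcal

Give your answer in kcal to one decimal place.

delta H = 51.9 kcal

(i) × 3 (scale by 3 for the 3 N2O3(g)): (3)·(+20.0) = +60.0 kcal
(ii) reversed and × 3 (N2O5(g) must end up as a reactant; scale by 3 for the 3 N2O5(g)): (-3)·(+2.7) = -8.1 kcal
By Hess's law, delta H = (+60.0) + (-8.1) = 51.9 kcal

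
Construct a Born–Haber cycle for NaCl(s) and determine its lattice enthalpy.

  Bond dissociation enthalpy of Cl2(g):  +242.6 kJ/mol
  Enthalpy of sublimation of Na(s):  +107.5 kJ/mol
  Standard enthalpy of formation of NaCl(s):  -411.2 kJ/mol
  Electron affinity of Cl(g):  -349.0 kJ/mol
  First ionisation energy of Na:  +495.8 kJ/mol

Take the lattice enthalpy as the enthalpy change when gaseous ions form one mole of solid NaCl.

ΔHf° = 1·ΔHsub + 1·(ΣIE) + 1/2·D(Cl2) + 1·EA + U
-411.2 = 1·(+107.5) + 1·(+495.8) + 1/2·(+242.6) + 1·(-349.0) + U
U = -411.2 − (+375.6) = -786.8 kJ/mol

U = -786.8 kJ/mol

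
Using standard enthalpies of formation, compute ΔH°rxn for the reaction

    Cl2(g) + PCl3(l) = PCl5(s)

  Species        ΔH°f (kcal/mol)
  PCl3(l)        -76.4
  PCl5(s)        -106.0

Products: 1·(-106.0) = -106.0
Reactants: 1·(+0.0) + 1·(-76.4) = -76.4
ΔH°rxn = (-106.0) − (-76.4) = -29.6 kcal/mol

ΔH°rxn = -29.6 kcal/mol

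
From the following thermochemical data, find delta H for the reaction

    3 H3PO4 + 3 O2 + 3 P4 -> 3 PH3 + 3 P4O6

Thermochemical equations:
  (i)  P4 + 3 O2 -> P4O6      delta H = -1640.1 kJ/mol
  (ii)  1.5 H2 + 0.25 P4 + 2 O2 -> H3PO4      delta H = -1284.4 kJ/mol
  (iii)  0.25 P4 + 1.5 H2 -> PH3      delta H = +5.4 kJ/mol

(i) × 3: (3)·(-1640.1) = -4920.3 kJ/mol
(ii) reversed and × 3: (-3)·(-1284.4) = +3853.2 kJ/mol
(iii) × 3: (3)·(+5.4) = +16.2 kJ/mol
delta H = (3)·(-1640.1) + (-3)·(-1284.4) + (3)·(+5.4) = -1050.9 kJ/mol

delta H = -1050.9 kJ/mol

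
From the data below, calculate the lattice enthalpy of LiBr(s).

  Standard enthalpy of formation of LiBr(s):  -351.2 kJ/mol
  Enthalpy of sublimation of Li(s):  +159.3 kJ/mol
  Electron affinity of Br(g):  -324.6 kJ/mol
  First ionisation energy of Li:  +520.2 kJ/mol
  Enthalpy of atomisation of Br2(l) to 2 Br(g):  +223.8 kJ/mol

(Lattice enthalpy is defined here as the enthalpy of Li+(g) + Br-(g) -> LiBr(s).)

ΔHf° = 1·ΔHsub + 1·(ΣIE) + 1/2·D(Br2) + 1·EA + U
-351.2 = 1·(+159.3) + 1·(+520.2) + 1/2·(+223.8) + 1·(-324.6) + U
U = -351.2 − (+466.8) = -818.0 kJ/mol

U = -818.0 kJ/mol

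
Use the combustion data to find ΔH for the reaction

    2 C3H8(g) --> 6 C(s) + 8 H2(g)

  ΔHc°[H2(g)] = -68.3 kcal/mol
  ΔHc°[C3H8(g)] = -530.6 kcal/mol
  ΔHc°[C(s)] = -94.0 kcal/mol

With combustion enthalpies, reactants minus products:
= [2·(-530.6)] − [6·(-94.0) + 8·(-68.3)]
= 49.2 kcal/mol

ΔH = 49.2 kcal/mol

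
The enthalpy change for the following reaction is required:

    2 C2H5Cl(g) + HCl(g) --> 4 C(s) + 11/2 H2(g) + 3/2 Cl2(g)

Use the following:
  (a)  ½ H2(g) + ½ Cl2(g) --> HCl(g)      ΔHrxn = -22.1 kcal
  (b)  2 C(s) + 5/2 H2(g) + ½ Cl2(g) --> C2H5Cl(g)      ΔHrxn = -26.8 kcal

(a) reversed (HCl(g) must end up as a reactant): +22.1 kcal
(b) reversed and × 2 (reverse to put C2H5Cl(g) on the reactant side; ×2 to match 2 C2H5Cl(g) in the target): (-2)·(-26.8) = +53.6 kcal
Since enthalpy is a state function, ΔHrxn = (+22.1) + (+53.6) = 75.7 kcal

ΔHrxn = 75.7 kcal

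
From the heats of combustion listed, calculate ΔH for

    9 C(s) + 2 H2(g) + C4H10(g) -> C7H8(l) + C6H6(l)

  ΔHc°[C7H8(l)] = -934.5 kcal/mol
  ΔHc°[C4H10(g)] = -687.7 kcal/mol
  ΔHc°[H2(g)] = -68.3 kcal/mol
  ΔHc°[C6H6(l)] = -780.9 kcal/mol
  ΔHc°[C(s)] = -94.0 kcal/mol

Using ΔH = Σ nΔHc°(reactants) − Σ nΔHc°(products):
= [9·(-94.0) + 2·(-68.3) + 1·(-687.7)] − [1·(-934.5) + 1·(-780.9)]
= 45.1 kcal/mol

ΔH = 45.1 kcal/mol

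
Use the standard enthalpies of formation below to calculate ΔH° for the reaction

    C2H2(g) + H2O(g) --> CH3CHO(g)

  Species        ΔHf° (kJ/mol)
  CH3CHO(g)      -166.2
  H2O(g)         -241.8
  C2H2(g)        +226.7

ΔH° = -151.1 kJ/mol

Products: 1·(-166.2) = -166.2
Reactants: 1·(+226.7) + 1·(-241.8) = -15.1
ΔH° = (-166.2) − (-15.1) = -151.1 kJ/mol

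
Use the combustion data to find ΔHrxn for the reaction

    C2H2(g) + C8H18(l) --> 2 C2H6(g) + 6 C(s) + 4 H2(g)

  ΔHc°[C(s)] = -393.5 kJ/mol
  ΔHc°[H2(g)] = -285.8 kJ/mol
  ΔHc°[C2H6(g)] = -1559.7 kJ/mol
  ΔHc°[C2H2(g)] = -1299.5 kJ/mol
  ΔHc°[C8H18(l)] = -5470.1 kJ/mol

ΔHrxn = -146.0 kJ/mol

With combustion enthalpies, reactants minus products:
= [1·(-1299.5) + 1·(-5470.1)] − [2·(-1559.7) + 6·(-393.5) + 4·(-285.8)]
= -146.0 kJ/mol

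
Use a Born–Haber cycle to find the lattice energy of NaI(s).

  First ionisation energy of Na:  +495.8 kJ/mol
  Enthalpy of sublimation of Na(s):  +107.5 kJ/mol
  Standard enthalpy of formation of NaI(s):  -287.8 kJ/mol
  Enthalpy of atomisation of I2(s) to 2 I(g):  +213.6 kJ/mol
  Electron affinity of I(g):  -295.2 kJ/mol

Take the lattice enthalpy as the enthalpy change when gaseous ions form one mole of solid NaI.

U = -702.7 kJ/mol

ΔHf° = 1·ΔHsub + 1·(ΣIE) + 1/2·D(I2) + 1·EA + U
-287.8 = 1·(+107.5) + 1·(+495.8) + 1/2·(+213.6) + 1·(-295.2) + U
U = -287.8 − (+414.9) = -702.7 kJ/mol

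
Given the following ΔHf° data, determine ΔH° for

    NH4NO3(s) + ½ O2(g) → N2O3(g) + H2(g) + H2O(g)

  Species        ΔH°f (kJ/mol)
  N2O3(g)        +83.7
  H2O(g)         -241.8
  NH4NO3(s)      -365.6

ΔH° = 207.5 kJ/mol

Products: 1·(+83.7) + 1·(+0.0) + 1·(-241.8) = -158.1
Reactants: 1·(-365.6) + 1/2·(+0.0) = -365.6
ΔH° = (-158.1) − (-365.6) = 207.5 kJ/mol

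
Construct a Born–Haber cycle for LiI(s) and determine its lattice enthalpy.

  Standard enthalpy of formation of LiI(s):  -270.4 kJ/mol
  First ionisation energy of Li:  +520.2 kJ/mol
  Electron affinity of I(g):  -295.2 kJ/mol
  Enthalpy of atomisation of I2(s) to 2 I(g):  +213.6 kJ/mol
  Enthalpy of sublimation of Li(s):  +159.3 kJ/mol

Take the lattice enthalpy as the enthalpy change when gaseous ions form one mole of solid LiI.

ΔHf° = 1·ΔHsub + 1·(ΣIE) + 1/2·D(I2) + 1·EA + U
-270.4 = 1·(+159.3) + 1·(+520.2) + 1/2·(+213.6) + 1·(-295.2) + U
U = -270.4 − (+491.1) = -761.5 kJ/mol

U = -761.5 kJ/mol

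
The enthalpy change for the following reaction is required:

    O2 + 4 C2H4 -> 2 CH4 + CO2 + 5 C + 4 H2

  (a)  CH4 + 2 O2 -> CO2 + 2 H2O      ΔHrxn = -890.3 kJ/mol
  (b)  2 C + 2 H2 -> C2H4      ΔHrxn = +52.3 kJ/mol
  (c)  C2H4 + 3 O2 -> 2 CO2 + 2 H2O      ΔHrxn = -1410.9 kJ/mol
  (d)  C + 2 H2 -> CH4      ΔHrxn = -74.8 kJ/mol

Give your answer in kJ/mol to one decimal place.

ΔHrxn = -752.3 kJ/mol

(a) reversed: +890.3 kJ/mol
(b) reversed and × 3: (-3)·(+52.3) = -156.9 kJ/mol
(c) as written: -1410.9 kJ/mol
(d) as written: -74.8 kJ/mol
By Hess's law, ΔHrxn = (-1)·(-890.3) + (-3)·(+52.3) + (1)·(-1410.9) + (1)·(-74.8) = -752.3 kJ/mol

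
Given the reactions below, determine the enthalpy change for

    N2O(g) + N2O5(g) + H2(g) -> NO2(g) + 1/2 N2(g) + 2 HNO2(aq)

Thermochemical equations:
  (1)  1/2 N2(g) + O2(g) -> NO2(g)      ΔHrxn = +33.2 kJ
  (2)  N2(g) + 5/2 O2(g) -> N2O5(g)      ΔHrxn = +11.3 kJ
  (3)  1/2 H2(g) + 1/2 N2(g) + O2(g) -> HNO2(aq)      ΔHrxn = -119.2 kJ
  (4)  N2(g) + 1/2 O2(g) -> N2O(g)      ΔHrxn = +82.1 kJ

(1) as written (NO2(g) already on the product side): +33.2 kJ
(2) reversed (reverse to put N2O5(g) on the reactant side): -11.3 kJ
(3) × 2 (×2 to match 2 HNO2(aq) in the target): (2)·(-119.2) = -238.4 kJ
(4) reversed (reverse to put N2O(g) on the reactant side): -82.1 kJ
ΔHrxn = (1)·(+33.2) + (-1)·(+11.3) + (2)·(-119.2) + (-1)·(+82.1) = -298.6 kJ

ΔHrxn = -298.6 kJ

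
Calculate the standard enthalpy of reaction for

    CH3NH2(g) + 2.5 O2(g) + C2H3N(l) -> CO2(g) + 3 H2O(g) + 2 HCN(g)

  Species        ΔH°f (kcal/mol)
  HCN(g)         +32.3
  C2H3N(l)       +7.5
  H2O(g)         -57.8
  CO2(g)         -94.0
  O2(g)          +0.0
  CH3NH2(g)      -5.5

ΔH_rxn = -204.8 kcal/mol

Products: 1·(-94.0) + 3·(-57.8) + 2·(+32.3) = -202.8
Reactants: 1·(-5.5) + 5/2·(+0.0) + 1·(+7.5) = +2.0
ΔH_rxn = (-202.8) − (+2.0) = -204.8 kcal/mol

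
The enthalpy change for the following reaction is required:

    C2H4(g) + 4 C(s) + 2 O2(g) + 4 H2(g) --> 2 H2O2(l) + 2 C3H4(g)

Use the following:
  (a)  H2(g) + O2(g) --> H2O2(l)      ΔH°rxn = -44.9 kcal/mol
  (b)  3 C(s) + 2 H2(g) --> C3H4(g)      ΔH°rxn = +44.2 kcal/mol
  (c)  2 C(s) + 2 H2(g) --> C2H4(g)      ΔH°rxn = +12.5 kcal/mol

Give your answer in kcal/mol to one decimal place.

(a) × 2 (×2 to match 2 H2O2(l) in the target): (2)·(-44.9) = -89.8 kcal/mol
(b) × 2 (scale by 2 for the 2 C3H4(g)): (2)·(+44.2) = +88.4 kcal/mol
(c) reversed (C2H4(g) must end up as a reactant): -12.5 kcal/mol
ΔH°rxn = (2)·(-44.9) + (2)·(+44.2) + (-1)·(+12.5) = -13.9 kcal/mol

ΔH°rxn = -13.9 kcal/mol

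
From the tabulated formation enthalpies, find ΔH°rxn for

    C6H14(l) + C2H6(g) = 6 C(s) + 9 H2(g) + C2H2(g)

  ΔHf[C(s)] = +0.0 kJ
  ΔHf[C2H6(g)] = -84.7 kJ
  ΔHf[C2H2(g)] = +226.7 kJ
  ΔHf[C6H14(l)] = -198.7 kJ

ΔH°rxn = Σ nΔHf°(products) − Σ nΔHf°(reactants).
Products: 6·(+0.0) + 9·(+0.0) + 1·(+226.7) = +226.7
Reactants: 1·(-198.7) + 1·(-84.7) = -283.4
ΔH°rxn = (+226.7) − (-283.4) = 510.1 kJ

ΔH°rxn = 510.1 kJ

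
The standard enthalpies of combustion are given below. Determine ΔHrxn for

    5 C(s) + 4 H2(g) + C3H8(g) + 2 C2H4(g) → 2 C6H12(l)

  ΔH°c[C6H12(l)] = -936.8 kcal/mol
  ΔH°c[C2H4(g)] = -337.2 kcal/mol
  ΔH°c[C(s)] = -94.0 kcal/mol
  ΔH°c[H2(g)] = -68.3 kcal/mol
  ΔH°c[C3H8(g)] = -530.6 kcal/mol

ΔHrxn = -74.6 kcal/mol

Using ΔH = Σ nΔHc°(reactants) − Σ nΔHc°(products):
= [5·(-94.0) + 4·(-68.3) + 1·(-530.6) + 2·(-337.2)] − [2·(-936.8)]
= -74.6 kcal/mol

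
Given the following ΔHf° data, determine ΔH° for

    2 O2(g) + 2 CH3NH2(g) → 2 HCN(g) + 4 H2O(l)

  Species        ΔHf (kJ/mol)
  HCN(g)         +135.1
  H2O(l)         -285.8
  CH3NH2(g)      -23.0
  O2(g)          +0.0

ΔH° = -827.0 kJ/mol

Products: 2·(+135.1) + 4·(-285.8) = -873.0
Reactants: 2·(+0.0) + 2·(-23.0) = -46.0
ΔH° = (-873.0) − (-46.0) = -827.0 kJ/mol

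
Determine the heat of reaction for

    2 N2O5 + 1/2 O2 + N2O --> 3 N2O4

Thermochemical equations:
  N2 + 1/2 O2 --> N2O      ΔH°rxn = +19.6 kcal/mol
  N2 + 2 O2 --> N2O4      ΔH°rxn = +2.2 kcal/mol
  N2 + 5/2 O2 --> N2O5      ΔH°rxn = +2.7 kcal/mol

equation 1 reversed (reverse to put N2O on the reactant side): -19.6 kcal/mol
equation 2 × 3 (×3 to match 3 N2O4 in the target): (3)·(+2.2) = +6.6 kcal/mol
equation 3 reversed and × 2 (N2O5 must end up as a reactant; ×2 to match 2 N2O5 in the target): (-2)·(+2.7) = -5.4 kcal/mol
Since enthalpy is a state function, ΔH°rxn = (-19.6) + (+6.6) + (-5.4) = -18.4 kcal/mol

ΔH°rxn = -18.4 kcal/mol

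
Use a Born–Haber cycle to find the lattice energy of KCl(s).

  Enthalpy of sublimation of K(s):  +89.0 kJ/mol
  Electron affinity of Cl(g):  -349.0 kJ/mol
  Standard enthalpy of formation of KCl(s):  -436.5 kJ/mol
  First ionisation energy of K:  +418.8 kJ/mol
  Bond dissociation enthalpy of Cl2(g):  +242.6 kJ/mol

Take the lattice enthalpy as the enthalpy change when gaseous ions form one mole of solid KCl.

U = -716.6 kJ/mol

ΔHf° = 1·ΔHsub + 1·(ΣIE) + 1/2·D(Cl2) + 1·EA + U
-436.5 = 1·(+89.0) + 1·(+418.8) + 1/2·(+242.6) + 1·(-349.0) + U
U = -436.5 − (+280.1) = -716.6 kJ/mol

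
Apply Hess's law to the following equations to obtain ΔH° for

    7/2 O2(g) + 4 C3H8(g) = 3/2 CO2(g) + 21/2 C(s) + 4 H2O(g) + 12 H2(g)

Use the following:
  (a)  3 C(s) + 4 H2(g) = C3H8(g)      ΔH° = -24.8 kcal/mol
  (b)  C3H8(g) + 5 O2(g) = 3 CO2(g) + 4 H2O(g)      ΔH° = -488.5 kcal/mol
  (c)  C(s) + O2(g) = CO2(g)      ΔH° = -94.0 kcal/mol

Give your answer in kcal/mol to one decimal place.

ΔH° = -273.1 kcal/mol

(a) reversed and × 3 (H2(g) must end up as a product; scale by 3 for the 12 H2(g)): (-3)·(-24.8) = +74.4 kcal/mol
(b) as written (H2O(g) already on the product side): -488.5 kcal/mol
(c) reversed and × 3/2: (-3/2)·(-94.0) = +141.0 kcal/mol
Since enthalpy is a state function, ΔH° = (-3)·(-24.8) + (1)·(-488.5) + (-3/2)·(-94.0) = -273.1 kcal/mol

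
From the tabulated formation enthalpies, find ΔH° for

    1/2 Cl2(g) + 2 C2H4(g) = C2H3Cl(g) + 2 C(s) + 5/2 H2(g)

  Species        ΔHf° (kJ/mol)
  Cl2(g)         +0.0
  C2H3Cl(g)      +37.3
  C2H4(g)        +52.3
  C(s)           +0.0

ΔH° = -67.3 kJ/mol

ΔH°rxn = Σ nΔHf°(products) − Σ nΔHf°(reactants).
Products: 1·(+37.3) + 2·(+0.0) + 5/2·(+0.0) = +37.3
Reactants: 1/2·(+0.0) + 2·(+52.3) = +104.6
ΔH° = (+37.3) − (+104.6) = -67.3 kJ/mol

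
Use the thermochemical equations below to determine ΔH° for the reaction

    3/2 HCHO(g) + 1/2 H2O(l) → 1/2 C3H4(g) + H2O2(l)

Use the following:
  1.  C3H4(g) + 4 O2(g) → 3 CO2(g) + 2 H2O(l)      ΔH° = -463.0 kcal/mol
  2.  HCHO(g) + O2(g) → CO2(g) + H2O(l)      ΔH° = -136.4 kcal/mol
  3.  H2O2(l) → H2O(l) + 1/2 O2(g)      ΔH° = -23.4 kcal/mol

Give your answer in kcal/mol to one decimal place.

eq. 1 reversed and × 1/2 (C3H4(g) must end up as a product; scale by 1/2 for the 1/2 C3H4(g)): (-1/2)·(-463.0) = +231.5 kcal/mol
eq. 2 × 3/2 (×3/2 to match 3/2 HCHO(g) in the target): (3/2)·(-136.4) = -204.6 kcal/mol
eq. 3 reversed (H2O2(l) must end up as a product): +23.4 kcal/mol
ΔH° = (-1/2)·(-463.0) + (3/2)·(-136.4) + (-1)·(-23.4) = 50.3 kcal/mol

ΔH° = 50.3 kcal/mol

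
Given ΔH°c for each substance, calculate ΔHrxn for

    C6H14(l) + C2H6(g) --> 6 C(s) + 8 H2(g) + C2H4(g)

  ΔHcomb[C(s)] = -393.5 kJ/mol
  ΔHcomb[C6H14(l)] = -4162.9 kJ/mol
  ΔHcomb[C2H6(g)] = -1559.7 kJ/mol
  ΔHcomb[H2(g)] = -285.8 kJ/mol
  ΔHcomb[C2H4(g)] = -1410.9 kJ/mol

With combustion enthalpies, reactants minus products:
= [1·(-4162.9) + 1·(-1559.7)] − [6·(-393.5) + 8·(-285.8) + 1·(-1410.9)]
= 335.7 kJ/mol

ΔHrxn = 335.7 kJ/mol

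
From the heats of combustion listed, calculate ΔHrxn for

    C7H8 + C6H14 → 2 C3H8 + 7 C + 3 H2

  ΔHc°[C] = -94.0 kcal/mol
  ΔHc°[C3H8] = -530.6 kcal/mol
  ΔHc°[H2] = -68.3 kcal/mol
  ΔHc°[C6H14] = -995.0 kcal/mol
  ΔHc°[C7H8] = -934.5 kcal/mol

With combustion enthalpies, reactants minus products:
= [1·(-934.5) + 1·(-995.0)] − [2·(-530.6) + 7·(-94.0) + 3·(-68.3)]
= -5.4 kcal/mol

ΔHrxn = -5.4 kcal/mol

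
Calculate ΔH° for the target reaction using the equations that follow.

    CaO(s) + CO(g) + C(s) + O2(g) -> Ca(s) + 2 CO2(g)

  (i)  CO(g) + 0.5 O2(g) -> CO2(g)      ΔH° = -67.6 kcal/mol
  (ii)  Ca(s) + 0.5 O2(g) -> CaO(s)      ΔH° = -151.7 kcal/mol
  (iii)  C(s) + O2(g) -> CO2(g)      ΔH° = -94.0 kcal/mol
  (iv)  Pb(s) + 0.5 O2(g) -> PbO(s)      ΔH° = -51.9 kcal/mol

ΔH° = -9.9 kcal/mol

(i) as written (CO(g) already on the reactant side): -67.6 kcal/mol
(ii) reversed (reverse to put CaO(s) on the reactant side): +151.7 kcal/mol
(iii) as written (C(s) already on the reactant side): -94.0 kcal/mol
(iv): not needed (Pb(s) appears nowhere else).
ΔH° = (-67.6) + (+151.7) + (-94.0) = -9.9 kcal/mol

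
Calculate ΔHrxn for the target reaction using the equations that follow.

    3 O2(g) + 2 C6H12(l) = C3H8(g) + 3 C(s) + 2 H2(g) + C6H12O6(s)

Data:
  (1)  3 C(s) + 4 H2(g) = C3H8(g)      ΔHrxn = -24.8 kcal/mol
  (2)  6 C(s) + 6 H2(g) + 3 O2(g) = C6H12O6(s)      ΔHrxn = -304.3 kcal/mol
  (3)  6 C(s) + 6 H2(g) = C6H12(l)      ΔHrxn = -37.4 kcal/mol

ΔHrxn = -254.3 kcal/mol

(1) as written (C3H8(g) already on the product side): -24.8 kcal/mol
(2) as written (C6H12O6(s) already on the product side): -304.3 kcal/mol
(3) reversed and × 2 (reverse to put C6H12(l) on the reactant side; ×2 to match 2 C6H12(l) in the target): (-2)·(-37.4) = +74.8 kcal/mol
By Hess's law, ΔHrxn = (-24.8) + (-304.3) + (+74.8) = -254.3 kcal/mol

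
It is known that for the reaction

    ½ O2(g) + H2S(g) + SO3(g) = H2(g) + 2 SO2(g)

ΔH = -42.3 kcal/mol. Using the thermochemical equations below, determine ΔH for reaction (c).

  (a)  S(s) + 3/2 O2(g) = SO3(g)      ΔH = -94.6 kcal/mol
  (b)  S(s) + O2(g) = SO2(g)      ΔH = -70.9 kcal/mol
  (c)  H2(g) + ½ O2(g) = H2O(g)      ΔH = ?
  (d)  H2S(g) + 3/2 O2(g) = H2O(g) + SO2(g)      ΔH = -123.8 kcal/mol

ΔH = -57.8 kcal/mol

(a) reversed (reverse to put SO3(g) on the reactant side): +94.6 kcal/mol
(b) as written: -70.9 kcal/mol
(c) reversed (reverse to put H2(g) on the product side): contributes −x
(d) as written (H2S(g) already on the reactant side): -123.8 kcal/mol
-42.3 = (+94.6) + (-70.9) + (-123.8) − x
x = (-42.3 − (-100.1)) / (-1) = -57.8 kcal/mol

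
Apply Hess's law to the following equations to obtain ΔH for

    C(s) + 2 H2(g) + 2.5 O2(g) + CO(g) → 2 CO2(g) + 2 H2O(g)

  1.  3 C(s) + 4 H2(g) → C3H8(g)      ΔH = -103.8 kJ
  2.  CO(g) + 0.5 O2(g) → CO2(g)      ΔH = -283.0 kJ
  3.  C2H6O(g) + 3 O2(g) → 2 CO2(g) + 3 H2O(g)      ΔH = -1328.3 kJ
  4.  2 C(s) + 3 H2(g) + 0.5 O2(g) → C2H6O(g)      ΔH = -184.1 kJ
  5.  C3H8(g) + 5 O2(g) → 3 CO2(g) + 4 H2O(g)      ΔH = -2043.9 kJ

eq. 1 reversed: +103.8 kJ
eq. 2 as written: -283.0 kJ
eq. 3 × 2: (2)·(-1328.3) = -2656.6 kJ
eq. 4 × 2: (2)·(-184.1) = -368.2 kJ
eq. 5 reversed: +2043.9 kJ
Summing the manipulated equations, ΔH = (+103.8) + (-283.0) + (-2656.6) + (-368.2) + (+2043.9) = -1160.1 kJ

ΔH = -1160.1 kJ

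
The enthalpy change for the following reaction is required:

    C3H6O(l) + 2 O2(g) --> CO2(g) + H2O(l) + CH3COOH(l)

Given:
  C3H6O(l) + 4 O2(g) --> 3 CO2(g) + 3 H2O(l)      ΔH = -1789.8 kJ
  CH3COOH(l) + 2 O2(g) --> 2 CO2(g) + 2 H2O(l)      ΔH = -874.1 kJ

equation 1 as written (C3H6O(l) already on the reactant side): -1789.8 kJ
equation 2 reversed (CH3COOH(l) must end up as a product): +874.1 kJ
ΔH = (-1789.8) + (+874.1) = -915.7 kJ

ΔH = -915.7 kJ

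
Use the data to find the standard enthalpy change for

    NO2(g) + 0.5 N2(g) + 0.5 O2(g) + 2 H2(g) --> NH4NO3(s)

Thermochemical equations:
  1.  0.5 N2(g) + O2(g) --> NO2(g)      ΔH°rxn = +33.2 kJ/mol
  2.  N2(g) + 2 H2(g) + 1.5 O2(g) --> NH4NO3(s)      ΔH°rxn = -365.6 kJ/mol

eq. 1 reversed (NO2(g) must end up as a reactant): -33.2 kJ/mol
eq. 2 as written (NH4NO3(s) already on the product side): -365.6 kJ/mol
Summing the manipulated equations, ΔH°rxn = (-1)·(+33.2) + (1)·(-365.6) = -398.8 kJ/mol

ΔH°rxn = -398.8 kJ/mol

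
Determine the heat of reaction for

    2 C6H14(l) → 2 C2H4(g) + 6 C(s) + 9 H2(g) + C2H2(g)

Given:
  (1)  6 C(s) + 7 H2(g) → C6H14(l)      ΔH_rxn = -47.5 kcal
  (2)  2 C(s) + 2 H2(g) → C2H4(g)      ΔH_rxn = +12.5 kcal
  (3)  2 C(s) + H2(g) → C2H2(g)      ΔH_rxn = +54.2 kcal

(1) reversed and × 2 (reverse to put C6H14(l) on the reactant side; ×2 to match 2 C6H14(l) in the target): (-2)·(-47.5) = +95.0 kcal
(2) × 2 (scale by 2 for the 2 C2H4(g)): (2)·(+12.5) = +25.0 kcal
(3) as written (C2H2(g) already on the product side): +54.2 kcal
Combining the equations, ΔH_rxn = (-2)·(-47.5) + (2)·(+12.5) + (1)·(+54.2) = 174.2 kcal

ΔH_rxn = 174.2 kcal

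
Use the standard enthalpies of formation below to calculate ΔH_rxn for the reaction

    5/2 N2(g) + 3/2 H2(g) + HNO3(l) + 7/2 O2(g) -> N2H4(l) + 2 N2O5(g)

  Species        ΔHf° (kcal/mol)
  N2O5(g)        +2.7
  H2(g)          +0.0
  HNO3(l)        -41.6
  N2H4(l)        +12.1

ΔH_rxn = 59.1 kcal/mol

Products: 1·(+12.1) + 2·(+2.7) = +17.5
Reactants: 5/2·(+0.0) + 3/2·(+0.0) + 1·(-41.6) + 7/2·(+0.0) = -41.6
ΔH_rxn = (+17.5) − (-41.6) = 59.1 kcal/mol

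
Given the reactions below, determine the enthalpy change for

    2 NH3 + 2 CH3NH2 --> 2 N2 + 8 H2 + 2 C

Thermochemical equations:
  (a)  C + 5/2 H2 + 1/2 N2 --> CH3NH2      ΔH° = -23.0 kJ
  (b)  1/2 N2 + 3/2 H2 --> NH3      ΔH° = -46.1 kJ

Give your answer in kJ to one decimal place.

ΔH° = 138.2 kJ

(a) reversed and × 2: (-2)·(-23.0) = +46.0 kJ
(b) reversed and × 2: (-2)·(-46.1) = +92.2 kJ
ΔH° = (+46.0) + (+92.2) = 138.2 kJ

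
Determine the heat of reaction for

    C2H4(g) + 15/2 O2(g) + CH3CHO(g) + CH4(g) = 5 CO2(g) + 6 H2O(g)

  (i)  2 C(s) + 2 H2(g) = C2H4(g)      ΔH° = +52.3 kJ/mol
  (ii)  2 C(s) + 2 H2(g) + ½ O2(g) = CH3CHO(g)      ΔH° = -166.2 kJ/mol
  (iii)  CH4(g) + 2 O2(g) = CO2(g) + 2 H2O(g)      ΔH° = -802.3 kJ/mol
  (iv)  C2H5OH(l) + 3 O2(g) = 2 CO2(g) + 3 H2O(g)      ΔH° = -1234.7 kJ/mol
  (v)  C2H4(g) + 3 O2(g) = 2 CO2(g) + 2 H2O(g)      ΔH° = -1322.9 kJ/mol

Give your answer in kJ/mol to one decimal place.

(i) as written: +52.3 kJ/mol
(ii) reversed: +166.2 kJ/mol
(iii) as written: -802.3 kJ/mol
(iv): not needed.
(v) × 2: (2)·(-1322.9) = -2645.8 kJ/mol
ΔH° = (+52.3) + (+166.2) + (-802.3) + (-2645.8) = -3229.6 kJ/mol

ΔH° = -3229.6 kJ/mol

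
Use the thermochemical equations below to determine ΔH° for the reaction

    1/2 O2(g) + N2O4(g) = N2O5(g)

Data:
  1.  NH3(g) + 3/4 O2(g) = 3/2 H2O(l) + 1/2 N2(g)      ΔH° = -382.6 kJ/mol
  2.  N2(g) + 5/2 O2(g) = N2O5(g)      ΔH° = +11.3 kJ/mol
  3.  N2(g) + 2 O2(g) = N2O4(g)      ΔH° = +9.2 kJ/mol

ΔH° = 2.1 kJ/mol

eq. 1: not needed (H2O(l) appears nowhere else).
eq. 2 as written (N2O5(g) already on the product side): +11.3 kJ/mol
eq. 3 reversed (N2O4(g) must end up as a reactant): -9.2 kJ/mol
Summing the manipulated equations, ΔH° = (1)·(+11.3) + (-1)·(+9.2) = 2.1 kJ/mol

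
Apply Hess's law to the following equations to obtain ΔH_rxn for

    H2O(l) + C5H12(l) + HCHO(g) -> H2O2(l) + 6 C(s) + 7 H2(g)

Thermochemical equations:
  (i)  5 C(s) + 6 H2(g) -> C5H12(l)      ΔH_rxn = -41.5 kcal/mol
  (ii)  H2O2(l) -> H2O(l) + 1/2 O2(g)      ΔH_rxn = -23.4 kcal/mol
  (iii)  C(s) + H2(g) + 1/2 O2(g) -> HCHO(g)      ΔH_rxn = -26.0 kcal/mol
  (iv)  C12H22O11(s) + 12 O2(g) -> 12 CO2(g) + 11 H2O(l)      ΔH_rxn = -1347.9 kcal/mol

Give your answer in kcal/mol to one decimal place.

(i) reversed (reverse to put C5H12(l) on the reactant side): +41.5 kcal/mol
(ii) reversed (H2O2(l) must end up as a product): +23.4 kcal/mol
(iii) reversed (reverse to put HCHO(g) on the reactant side): +26.0 kcal/mol
(iv): not needed (C12H22O11(s) appears nowhere else).
ΔH_rxn = (-1)·(-41.5) + (-1)·(-23.4) + (-1)·(-26.0) = 90.9 kcal/mol

ΔH_rxn = 90.9 kcal/mol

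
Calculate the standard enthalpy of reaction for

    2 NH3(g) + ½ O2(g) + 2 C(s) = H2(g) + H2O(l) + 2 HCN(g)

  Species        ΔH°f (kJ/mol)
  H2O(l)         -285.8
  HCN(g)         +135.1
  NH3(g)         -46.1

ΔH° = 76.6 kJ/mol

ΔH°rxn = Σ nΔHf°(products) − Σ nΔHf°(reactants).
Products: 1·(+0.0) + 1·(-285.8) + 2·(+135.1) = -15.6
Reactants: 2·(-46.1) + 1/2·(+0.0) + 2·(+0.0) = -92.2
ΔH° = (-15.6) − (-92.2) = 76.6 kJ/mol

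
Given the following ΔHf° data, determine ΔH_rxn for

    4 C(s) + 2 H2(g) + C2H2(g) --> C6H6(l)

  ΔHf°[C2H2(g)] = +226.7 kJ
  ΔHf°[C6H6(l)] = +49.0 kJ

Products: 1·(+49.0) = +49.0
Reactants: 4·(+0.0) + 2·(+0.0) + 1·(+226.7) = +226.7
ΔH_rxn = (+49.0) − (+226.7) = -177.7 kJ

ΔH_rxn = -177.7 kJ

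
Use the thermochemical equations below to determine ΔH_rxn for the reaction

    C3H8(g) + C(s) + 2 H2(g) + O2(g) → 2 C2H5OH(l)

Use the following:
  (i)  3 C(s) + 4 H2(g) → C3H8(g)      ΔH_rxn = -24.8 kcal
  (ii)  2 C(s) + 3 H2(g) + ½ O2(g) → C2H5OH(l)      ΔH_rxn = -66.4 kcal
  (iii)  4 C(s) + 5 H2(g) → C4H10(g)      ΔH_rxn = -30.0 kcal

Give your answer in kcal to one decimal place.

(i) reversed (C3H8(g) must end up as a reactant): +24.8 kcal
(ii) × 2 (scale by 2 for the 2 C2H5OH(l)): (2)·(-66.4) = -132.8 kcal
(iii): not needed (C4H10(g) appears nowhere else).
Combining the equations, ΔH_rxn = (-1)·(-24.8) + (2)·(-66.4) = -108.0 kcal

ΔH_rxn = -108.0 kcal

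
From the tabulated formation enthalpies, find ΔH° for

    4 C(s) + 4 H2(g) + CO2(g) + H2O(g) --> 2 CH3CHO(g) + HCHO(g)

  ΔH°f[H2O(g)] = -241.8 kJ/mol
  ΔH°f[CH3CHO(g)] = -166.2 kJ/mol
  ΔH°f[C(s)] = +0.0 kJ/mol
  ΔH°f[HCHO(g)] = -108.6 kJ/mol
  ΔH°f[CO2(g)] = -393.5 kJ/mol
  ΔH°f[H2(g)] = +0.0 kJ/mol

ΔH° = 194.3 kJ/mol

Products: 2·(-166.2) + 1·(-108.6) = -441.0
Reactants: 4·(+0.0) + 4·(+0.0) + 1·(-393.5) + 1·(-241.8) = -635.3
ΔH° = (-441.0) − (-635.3) = 194.3 kJ/mol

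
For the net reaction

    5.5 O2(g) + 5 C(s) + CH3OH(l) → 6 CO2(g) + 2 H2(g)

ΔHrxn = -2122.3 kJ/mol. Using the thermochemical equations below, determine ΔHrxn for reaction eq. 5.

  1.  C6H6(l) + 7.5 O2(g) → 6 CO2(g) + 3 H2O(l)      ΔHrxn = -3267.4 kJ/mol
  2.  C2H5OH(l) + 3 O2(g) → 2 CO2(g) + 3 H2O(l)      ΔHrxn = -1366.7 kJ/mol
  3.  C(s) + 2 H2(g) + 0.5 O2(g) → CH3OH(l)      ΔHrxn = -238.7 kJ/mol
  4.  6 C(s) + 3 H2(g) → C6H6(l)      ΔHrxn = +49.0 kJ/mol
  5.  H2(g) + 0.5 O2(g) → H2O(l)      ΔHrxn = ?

ΔHrxn = -285.8 kJ/mol

eq. 1 as written: -3267.4 kJ/mol
eq. 2: not needed.
eq. 3 reversed: +238.7 kJ/mol
eq. 4 as written: +49.0 kJ/mol
eq. 5 reversed and × 3: contributes −3·x
-2122.3 = (-3267.4) + (+238.7) + (+49.0) − 3·x
x = (-2122.3 − (-2979.7)) / (-3) = -285.8 kJ/mol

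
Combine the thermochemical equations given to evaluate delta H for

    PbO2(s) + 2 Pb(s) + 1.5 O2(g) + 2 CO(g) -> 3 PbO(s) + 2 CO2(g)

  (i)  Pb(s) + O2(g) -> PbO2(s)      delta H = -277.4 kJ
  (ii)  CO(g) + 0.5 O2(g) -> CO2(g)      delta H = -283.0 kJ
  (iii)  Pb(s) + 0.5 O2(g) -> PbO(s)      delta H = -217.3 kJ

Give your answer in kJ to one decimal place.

(i) reversed (PbO2(s) must end up as a reactant): +277.4 kJ
(ii) × 2 (scale by 2 for the 2 CO(g)): (2)·(-283.0) = -566.0 kJ
(iii) × 3 (×3 to match 3 PbO(s) in the target): (3)·(-217.3) = -651.9 kJ
Since enthalpy is a state function, delta H = (+277.4) + (-566.0) + (-651.9) = -940.5 kJ

delta H = -940.5 kJ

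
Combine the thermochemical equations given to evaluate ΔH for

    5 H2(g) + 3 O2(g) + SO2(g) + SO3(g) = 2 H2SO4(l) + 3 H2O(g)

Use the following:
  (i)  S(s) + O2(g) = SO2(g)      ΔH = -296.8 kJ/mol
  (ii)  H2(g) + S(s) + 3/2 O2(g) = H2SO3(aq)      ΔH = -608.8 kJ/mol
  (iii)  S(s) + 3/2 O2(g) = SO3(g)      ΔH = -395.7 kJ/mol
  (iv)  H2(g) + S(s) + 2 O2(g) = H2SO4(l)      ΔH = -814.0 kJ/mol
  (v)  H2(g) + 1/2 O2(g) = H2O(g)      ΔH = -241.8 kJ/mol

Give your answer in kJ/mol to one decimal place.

ΔH = -1660.9 kJ/mol

(i) reversed: +296.8 kJ/mol
(ii): not needed.
(iii) reversed: +395.7 kJ/mol
(iv) × 2: (2)·(-814.0) = -1628.0 kJ/mol
(v) × 3: (3)·(-241.8) = -725.4 kJ/mol
Combining the equations, ΔH = (+296.8) + (+395.7) + (-1628.0) + (-725.4) = -1660.9 kJ/mol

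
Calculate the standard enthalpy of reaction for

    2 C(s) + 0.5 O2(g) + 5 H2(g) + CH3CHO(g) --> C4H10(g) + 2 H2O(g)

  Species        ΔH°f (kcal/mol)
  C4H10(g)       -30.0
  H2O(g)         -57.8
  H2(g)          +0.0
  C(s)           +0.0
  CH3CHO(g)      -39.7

ΔH° = -105.9 kcal/mol

ΔH°rxn = Σ nΔHf°(products) − Σ nΔHf°(reactants).
Products: 1·(-30.0) + 2·(-57.8) = -145.6
Reactants: 2·(+0.0) + 1/2·(+0.0) + 5·(+0.0) + 1·(-39.7) = -39.7
ΔH° = (-145.6) − (-39.7) = -105.9 kcal/mol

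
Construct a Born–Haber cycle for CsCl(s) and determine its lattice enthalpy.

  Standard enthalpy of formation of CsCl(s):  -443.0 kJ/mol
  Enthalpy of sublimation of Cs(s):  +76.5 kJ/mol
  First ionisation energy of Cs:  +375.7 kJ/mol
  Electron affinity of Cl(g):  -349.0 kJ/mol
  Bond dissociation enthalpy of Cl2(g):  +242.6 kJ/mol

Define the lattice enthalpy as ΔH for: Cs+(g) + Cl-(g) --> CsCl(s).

ΔHf° = 1·ΔHsub + 1·(ΣIE) + 1/2·D(Cl2) + 1·EA + U
-443.0 = 1·(+76.5) + 1·(+375.7) + 1/2·(+242.6) + 1·(-349.0) + U
U = -443.0 − (+224.5) = -667.5 kJ/mol

U = -667.5 kJ/mol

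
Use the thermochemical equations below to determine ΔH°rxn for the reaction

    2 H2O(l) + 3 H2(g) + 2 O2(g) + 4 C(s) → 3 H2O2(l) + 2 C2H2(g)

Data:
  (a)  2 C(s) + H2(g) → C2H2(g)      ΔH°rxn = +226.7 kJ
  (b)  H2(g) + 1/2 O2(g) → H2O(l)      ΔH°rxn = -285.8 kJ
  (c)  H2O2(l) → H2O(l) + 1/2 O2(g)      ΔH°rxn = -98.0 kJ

ΔH°rxn = 461.6 kJ

(a) × 2 (scale by 2 for the 2 C2H2(g)): (2)·(+226.7) = +453.4 kJ
(b) as written: -285.8 kJ
(c) reversed and × 3 (H2O2(l) must end up as a product; ×3 to match 3 H2O2(l) in the target): (-3)·(-98.0) = +294.0 kJ
Summing the manipulated equations, ΔH°rxn = (+453.4) + (-285.8) + (+294.0) = 461.6 kJ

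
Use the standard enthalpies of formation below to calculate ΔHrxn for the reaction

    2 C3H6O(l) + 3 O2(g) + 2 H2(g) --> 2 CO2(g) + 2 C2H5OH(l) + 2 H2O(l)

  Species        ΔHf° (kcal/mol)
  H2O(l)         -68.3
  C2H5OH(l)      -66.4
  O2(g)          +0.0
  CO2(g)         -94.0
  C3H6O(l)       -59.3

Products: 2·(-94.0) + 2·(-66.4) + 2·(-68.3) = -457.4
Reactants: 2·(-59.3) + 3·(+0.0) + 2·(+0.0) = -118.6
ΔHrxn = (-457.4) − (-118.6) = -338.8 kcal/mol

ΔHrxn = -338.8 kcal/mol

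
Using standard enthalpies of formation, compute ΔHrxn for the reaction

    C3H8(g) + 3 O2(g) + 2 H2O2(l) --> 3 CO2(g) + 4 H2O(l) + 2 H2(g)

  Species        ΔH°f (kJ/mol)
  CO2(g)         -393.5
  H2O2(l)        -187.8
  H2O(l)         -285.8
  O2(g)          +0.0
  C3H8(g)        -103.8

ΔH°rxn = Σ nΔHf°(products) − Σ nΔHf°(reactants).
Products: 3·(-393.5) + 4·(-285.8) + 2·(+0.0) = -2323.7
Reactants: 1·(-103.8) + 3·(+0.0) + 2·(-187.8) = -479.4
ΔHrxn = (-2323.7) − (-479.4) = -1844.3 kJ/mol

ΔHrxn = -1844.3 kJ/mol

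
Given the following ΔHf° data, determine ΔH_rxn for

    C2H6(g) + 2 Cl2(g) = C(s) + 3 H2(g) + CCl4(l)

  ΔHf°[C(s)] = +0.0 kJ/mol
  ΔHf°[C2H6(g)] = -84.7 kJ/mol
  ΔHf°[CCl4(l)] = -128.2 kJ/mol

Products: 1·(+0.0) + 3·(+0.0) + 1·(-128.2) = -128.2
Reactants: 1·(-84.7) + 2·(+0.0) = -84.7
ΔH_rxn = (-128.2) − (-84.7) = -43.5 kJ/mol

ΔH_rxn = -43.5 kJ/mol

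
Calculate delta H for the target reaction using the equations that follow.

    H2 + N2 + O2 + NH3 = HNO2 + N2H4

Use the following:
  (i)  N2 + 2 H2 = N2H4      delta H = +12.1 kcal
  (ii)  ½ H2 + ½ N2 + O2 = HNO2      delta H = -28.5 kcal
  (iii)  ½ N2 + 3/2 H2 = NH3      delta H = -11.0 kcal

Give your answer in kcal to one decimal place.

delta H = -5.4 kcal

(i) as written (N2H4 already on the product side): +12.1 kcal
(ii) as written (HNO2 already on the product side): -28.5 kcal
(iii) reversed (NH3 must end up as a reactant): +11.0 kcal
delta H = (+12.1) + (-28.5) + (+11.0) = -5.4 kcal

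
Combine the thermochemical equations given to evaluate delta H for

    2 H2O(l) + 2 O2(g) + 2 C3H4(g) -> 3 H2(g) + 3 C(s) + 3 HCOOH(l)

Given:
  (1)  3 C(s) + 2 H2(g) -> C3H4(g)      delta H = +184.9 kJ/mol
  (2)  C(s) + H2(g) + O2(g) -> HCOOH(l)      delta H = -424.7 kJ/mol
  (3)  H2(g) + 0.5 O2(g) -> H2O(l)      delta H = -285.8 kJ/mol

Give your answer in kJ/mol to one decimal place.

delta H = -1072.3 kJ/mol

(1) reversed and × 2 (reverse to put C3H4(g) on the reactant side; scale by 2 for the 2 C3H4(g)): (-2)·(+184.9) = -369.8 kJ/mol
(2) × 3 (scale by 3 for the 3 HCOOH(l)): (3)·(-424.7) = -1274.1 kJ/mol
(3) reversed and × 2 (reverse to put H2O(l) on the reactant side; ×2 to match 2 H2O(l) in the target): (-2)·(-285.8) = +571.6 kJ/mol
Since enthalpy is a state function, delta H = (-2)·(+184.9) + (3)·(-424.7) + (-2)·(-285.8) = -1072.3 kJ/mol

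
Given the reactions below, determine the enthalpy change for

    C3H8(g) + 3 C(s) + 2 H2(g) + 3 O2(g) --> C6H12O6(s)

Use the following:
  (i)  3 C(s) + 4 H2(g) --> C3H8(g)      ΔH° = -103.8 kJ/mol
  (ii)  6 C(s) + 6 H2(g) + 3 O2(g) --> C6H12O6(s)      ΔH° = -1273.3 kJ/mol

ΔH° = -1169.5 kJ/mol

(i) reversed: +103.8 kJ/mol
(ii) as written: -1273.3 kJ/mol
Summing the manipulated equations, ΔH° = (+103.8) + (-1273.3) = -1169.5 kJ/mol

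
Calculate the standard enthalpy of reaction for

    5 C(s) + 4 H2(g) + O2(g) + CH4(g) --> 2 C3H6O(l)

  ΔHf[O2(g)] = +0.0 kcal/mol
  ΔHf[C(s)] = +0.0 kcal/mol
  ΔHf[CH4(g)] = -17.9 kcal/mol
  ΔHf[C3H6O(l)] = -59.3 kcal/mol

Products: 2·(-59.3) = -118.6
Reactants: 5·(+0.0) + 4·(+0.0) + 1·(+0.0) + 1·(-17.9) = -17.9
ΔH° = (-118.6) − (-17.9) = -100.7 kcal/mol

ΔH° = -100.7 kcal/mol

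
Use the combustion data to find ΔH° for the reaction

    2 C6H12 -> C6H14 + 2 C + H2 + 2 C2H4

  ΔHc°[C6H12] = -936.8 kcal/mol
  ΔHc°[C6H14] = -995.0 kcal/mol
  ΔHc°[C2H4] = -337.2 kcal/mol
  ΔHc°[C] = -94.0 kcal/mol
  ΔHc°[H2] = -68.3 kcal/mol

With combustion enthalpies, reactants minus products:
= [2·(-936.8)] − [1·(-995.0) + 2·(-94.0) + 1·(-68.3) + 2·(-337.2)]
= 52.1 kcal/mol

ΔH° = 52.1 kcal/mol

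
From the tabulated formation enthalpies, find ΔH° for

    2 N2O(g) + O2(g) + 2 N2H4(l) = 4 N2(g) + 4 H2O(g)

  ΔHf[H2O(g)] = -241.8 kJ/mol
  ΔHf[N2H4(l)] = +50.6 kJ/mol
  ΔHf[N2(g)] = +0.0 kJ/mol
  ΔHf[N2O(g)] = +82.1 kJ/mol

Products: 4·(+0.0) + 4·(-241.8) = -967.2
Reactants: 2·(+82.1) + 1·(+0.0) + 2·(+50.6) = +265.4
ΔH° = (-967.2) − (+265.4) = -1232.6 kJ/mol

ΔH° = -1232.6 kJ/mol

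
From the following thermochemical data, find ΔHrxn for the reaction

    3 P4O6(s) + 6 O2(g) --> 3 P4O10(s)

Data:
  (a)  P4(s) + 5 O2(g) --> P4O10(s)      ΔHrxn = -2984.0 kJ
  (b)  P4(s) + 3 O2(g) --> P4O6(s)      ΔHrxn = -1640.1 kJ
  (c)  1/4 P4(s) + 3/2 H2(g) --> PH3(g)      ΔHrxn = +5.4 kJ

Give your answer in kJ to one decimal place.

(a) × 3 (scale by 3 for the 3 P4O10(s)): (3)·(-2984.0) = -8952.0 kJ
(b) reversed and × 3 (reverse to put P4O6(s) on the reactant side; scale by 3 for the 3 P4O6(s)): (-3)·(-1640.1) = +4920.3 kJ
(c): not needed (PH3(g) appears nowhere else).
Summing the manipulated equations, ΔHrxn = (-8952.0) + (+4920.3) = -4031.7 kJ

ΔHrxn = -4031.7 kJ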